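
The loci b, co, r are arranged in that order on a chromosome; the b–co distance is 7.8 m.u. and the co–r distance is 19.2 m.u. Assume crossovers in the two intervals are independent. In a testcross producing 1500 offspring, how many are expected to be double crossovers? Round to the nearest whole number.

22

Map distances give recombination frequencies of 0.078 and 0.192 for the two intervals.
With no interference, expected double-crossover frequency = 0.078 × 0.192 = 0.01498.
Expected number = 0.01498 × 1500 = 22.46 ≈ 22.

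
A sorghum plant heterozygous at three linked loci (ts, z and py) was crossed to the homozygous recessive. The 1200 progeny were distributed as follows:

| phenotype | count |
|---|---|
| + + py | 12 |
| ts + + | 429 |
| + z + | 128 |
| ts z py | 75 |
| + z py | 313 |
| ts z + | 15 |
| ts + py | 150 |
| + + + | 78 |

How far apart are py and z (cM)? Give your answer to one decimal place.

The two most frequent reciprocal classes, ts + + and + z py, are the parental types, so the F1 was ts + + / + z py.
The two rarest classes, ts z + and + + py, are the double crossovers. Comparing them with the parentals, only the z allele has switched, so z is the middle locus and the order is ts – z – py.
Crossovers in the z–py interval produce the single-crossover classes ts + py and + z + (150 + 128 = 278) plus the double crossovers (27).
RF(z–py) = (278 + 27) / 1200 = 305/1200 = 0.2542 → 25.4 cM.

25.4 cM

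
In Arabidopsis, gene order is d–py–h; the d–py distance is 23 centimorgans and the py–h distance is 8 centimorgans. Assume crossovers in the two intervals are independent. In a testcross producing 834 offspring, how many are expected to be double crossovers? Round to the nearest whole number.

Map distances give recombination frequencies of 0.230 and 0.080 for the two intervals.
With no interference, expected double-crossover frequency = 0.230 × 0.080 = 0.01840.
Expected number = 0.01840 × 834 = 15.35 ≈ 15.

15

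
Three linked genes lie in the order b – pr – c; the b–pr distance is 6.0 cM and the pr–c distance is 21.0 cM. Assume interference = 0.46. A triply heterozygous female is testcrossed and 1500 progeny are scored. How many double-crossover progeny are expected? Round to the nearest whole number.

Map distances give recombination frequencies of 0.060 and 0.210 for the two intervals.
With interference 0.46 (so coincidence = 0.54), expected double-crossover frequency = 0.060 × 0.210 × 0.54 = 0.00680.
Expected number = 0.00680 × 1500 = 10.21 ≈ 10.

10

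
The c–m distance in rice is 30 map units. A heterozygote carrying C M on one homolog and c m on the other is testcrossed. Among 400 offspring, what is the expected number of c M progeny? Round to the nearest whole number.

A map distance of 30 map units corresponds to a recombination frequency of 0.300.
The F1 is C M / c m, so c M is a recombinant gamete class with expected frequency r/2 = 0.300/2 = 0.1500.
Expected number = 0.1500 × 400 = 60.00 ≈ 60.

60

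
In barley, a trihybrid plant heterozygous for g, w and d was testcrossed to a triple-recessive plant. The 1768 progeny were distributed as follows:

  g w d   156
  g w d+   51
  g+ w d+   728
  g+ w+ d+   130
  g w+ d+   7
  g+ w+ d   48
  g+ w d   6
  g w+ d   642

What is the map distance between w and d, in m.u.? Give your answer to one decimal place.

The two most frequent reciprocal classes, g w+ d and g+ w d+, are the parental types, so the F1 was g w+ d / g+ w d+.
The two rarest classes, g w+ d+ and g+ w d, are the double crossovers. Comparing them with the parentals, only the d allele has switched, so d is the middle locus and the order is g – d – w.
Crossovers in the d–w interval produce the single-crossover classes g w d and g+ w+ d+ (156 + 130 = 286) plus the double crossovers (13).
RF(d–w) = (286 + 13) / 1768 = 299/1768 = 0.1691 → 16.9 m.u.

16.9 m.u.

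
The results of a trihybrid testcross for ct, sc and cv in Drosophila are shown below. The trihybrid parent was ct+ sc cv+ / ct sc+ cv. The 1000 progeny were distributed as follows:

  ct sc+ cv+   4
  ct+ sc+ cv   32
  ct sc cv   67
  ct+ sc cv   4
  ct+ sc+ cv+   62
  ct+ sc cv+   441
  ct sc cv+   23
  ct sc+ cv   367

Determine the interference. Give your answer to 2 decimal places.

0.07

The two rarest classes, ct+ sc cv and ct sc+ cv+, are the double crossovers. Comparing them with the parentals, only the cv allele has switched, so cv is the middle locus and the order is ct – cv – sc.
ct–cv: (55 + 8)/1000 = 0.0630; cv–sc: (129 + 8)/1000 = 0.1370.
Expected DCO frequency = 0.0630 × 0.1370 ≈ 0.00863; observed = 8/1000 ≈ 0.00800.
Coefficient of coincidence = 0.00800/0.00863 ≈ 0.93; interference = 1 − 0.93 = 0.07.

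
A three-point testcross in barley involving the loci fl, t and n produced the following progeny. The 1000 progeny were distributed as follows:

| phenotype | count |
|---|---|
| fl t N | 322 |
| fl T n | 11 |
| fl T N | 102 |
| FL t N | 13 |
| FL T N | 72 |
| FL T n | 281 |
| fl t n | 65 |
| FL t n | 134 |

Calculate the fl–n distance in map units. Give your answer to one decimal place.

16.1 map units

The two most frequent reciprocal classes, FL T n and fl t N, are the parental types, so the F1 was FL T n / fl t N.
The two rarest classes, fl T n and FL t N, are the double crossovers. Comparing them with the parentals, only the fl allele has switched, so fl is the middle locus and the order is n – fl – t.
Crossovers in the n–fl interval produce the single-crossover classes FL T N and fl t n (72 + 65 = 137) plus the double crossovers (24).
RF(n–fl) = (137 + 24) / 1000 = 161/1000 = 0.1610 → 16.1 map units.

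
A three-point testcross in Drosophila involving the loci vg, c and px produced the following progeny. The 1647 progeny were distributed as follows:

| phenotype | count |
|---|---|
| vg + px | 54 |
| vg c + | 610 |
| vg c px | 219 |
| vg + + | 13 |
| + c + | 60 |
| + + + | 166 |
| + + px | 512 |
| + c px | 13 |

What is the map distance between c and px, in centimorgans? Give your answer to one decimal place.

25.0 centimorgans

The two most frequent reciprocal classes, vg c + and + + px, are the parental types, so the F1 was vg c + / + + px.
The two rarest classes, vg + + and + c px, are the double crossovers. Comparing them with the parentals, only the c allele has switched, so c is the middle locus and the order is vg – c – px.
Crossovers in the c–px interval produce the single-crossover classes vg c px and + + + (219 + 166 = 385) plus the double crossovers (26).
RF(c–px) = (385 + 26) / 1647 = 411/1647 = 0.2495 → 25.0 centimorgans.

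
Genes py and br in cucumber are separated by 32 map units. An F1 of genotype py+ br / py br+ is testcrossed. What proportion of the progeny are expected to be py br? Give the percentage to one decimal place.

16.0%

A map distance of 32 map units corresponds to a recombination frequency of 0.320.
The F1 is py+ br / py br+, so py br is a recombinant gamete class with expected frequency r/2 = 0.320/2 = 0.1600.
That is 0.1600 = 16.0% of the progeny.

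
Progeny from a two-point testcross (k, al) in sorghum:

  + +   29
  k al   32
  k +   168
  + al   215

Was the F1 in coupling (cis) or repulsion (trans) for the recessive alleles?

trans

The two most frequent classes are + al (215) and k + (168); these are the parental (non-recombinant) types.
So the F1 carried + al on one chromosome and k + on the other — the recessive alleles are on opposite chromosomes (trans / repulsion).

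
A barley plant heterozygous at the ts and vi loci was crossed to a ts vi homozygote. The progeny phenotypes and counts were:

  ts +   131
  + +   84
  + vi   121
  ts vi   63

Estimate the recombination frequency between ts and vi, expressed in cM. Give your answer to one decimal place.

36.8 cM

The two most frequent classes, + vi (121) and ts + (131), are the parental types, so the F1 was + vi / ts +.
The recombinant classes are + + and ts vi: 84 + 63 = 147.
Recombination frequency = 147/399 = 0.3684 ≈ 36.8%, i.e. 36.8 cM.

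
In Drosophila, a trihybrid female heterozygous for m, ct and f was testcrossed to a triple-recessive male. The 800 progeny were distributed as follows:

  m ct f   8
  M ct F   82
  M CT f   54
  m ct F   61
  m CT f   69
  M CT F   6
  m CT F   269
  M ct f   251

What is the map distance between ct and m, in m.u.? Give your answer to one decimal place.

16.1 m.u.

The two most frequent reciprocal classes, M ct f and m CT F, are the parental types, so the F1 was M ct f / m CT F.
The two rarest classes, m ct f and M CT F, are the double crossovers. Comparing them with the parentals, only the m allele has switched, so m is the middle locus and the order is ct – m – f.
Crossovers in the ct–m interval produce the single-crossover classes M CT f and m ct F (54 + 61 = 115) plus the double crossovers (14).
RF(ct–m) = (115 + 14) / 800 = 129/800 = 0.1613 → 16.1 m.u.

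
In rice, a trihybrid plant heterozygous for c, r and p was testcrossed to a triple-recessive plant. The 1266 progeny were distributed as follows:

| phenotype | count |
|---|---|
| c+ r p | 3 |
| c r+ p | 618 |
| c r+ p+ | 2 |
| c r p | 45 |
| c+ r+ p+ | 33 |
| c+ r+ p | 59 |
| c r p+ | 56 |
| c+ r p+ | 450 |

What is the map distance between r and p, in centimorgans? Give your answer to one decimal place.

6.6 centimorgans

The two most frequent reciprocal classes, c+ r p+ and c r+ p, are the parental types, so the F1 was c+ r p+ / c r+ p.
The two rarest classes, c+ r p and c r+ p+, are the double crossovers. Comparing them with the parentals, only the p allele has switched, so p is the middle locus and the order is r – p – c.
Crossovers in the r–p interval produce the single-crossover classes c+ r+ p+ and c r p (33 + 45 = 78) plus the double crossovers (5).
RF(r–p) = (78 + 5) / 1266 = 83/1266 = 0.0656 → 6.6 centimorgans.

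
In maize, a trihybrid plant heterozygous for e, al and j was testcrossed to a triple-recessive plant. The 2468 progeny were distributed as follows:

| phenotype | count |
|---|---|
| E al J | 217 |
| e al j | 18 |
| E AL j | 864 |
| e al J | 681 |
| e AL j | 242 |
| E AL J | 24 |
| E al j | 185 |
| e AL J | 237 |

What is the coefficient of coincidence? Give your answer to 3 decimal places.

0.446

The two most frequent reciprocal classes, e al J and E AL j, are the parental types, so the F1 was e al J / E AL j.
The two rarest classes, e al j and E AL J, are the double crossovers. Comparing them with the parentals, only the j allele has switched, so j is the middle locus and the order is e – j – al.
e–j: (459 + 42)/2468 = 0.2030; j–al: (422 + 42)/2468 = 0.1880.
Expected DCO frequency = 0.2030 × 0.1880 ≈ 0.03816; observed = 42/2468 ≈ 0.01702.
Coefficient of coincidence = 0.01702/0.03816 ≈ 0.446.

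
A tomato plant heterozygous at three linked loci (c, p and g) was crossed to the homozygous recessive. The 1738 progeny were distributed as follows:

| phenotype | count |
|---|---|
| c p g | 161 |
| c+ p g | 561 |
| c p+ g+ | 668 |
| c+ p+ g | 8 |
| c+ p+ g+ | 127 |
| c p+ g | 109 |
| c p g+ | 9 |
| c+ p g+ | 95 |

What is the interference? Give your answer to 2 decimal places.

The two most frequent reciprocal classes, c p+ g+ and c+ p g, are the parental types, so the F1 was c p+ g+ / c+ p g.
The two rarest classes, c p g+ and c+ p+ g, are the double crossovers. Comparing them with the parentals, only the p allele has switched, so p is the middle locus and the order is g – p – c.
g–p: (204 + 17)/1738 = 0.1272; p–c: (288 + 17)/1738 = 0.1755.
Expected DCO frequency = 0.1272 × 0.1755 ≈ 0.02232; observed = 17/1738 ≈ 0.00978.
Coefficient of coincidence = 0.00978/0.02232 ≈ 0.44; interference = 1 − 0.44 = 0.56.

0.56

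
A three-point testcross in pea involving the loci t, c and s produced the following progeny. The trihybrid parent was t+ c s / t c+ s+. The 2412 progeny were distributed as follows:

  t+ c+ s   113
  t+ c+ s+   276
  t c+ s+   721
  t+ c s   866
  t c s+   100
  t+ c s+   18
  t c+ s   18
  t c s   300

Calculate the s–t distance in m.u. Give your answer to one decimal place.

The two rarest classes, t+ c s+ and t c+ s, are the double crossovers. Comparing them with the parentals, only the s allele has switched, so s is the middle locus and the order is c – s – t.
Crossovers in the s–t interval produce the single-crossover classes t c s and t+ c+ s+ (300 + 276 = 576) plus the double crossovers (36).
RF(s–t) = (576 + 36) / 2412 = 612/2412 = 0.2537 → 25.4 m.u.

25.4 m.u.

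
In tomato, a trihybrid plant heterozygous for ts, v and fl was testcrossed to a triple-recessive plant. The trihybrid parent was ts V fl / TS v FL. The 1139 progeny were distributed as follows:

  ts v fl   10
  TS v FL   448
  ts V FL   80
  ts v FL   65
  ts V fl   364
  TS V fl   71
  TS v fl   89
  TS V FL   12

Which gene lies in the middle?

The two rarest classes, ts v fl and TS V FL, are the double crossovers. Comparing them with the parentals, only the v allele has switched, so v is the middle locus and the order is ts – v – fl.

v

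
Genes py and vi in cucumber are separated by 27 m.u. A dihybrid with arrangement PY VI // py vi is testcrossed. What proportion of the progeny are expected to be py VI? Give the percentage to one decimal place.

13.5%

A map distance of 27 m.u. corresponds to a recombination frequency of 0.270.
The F1 is PY VI / py vi, so py VI is a recombinant gamete class with expected frequency r/2 = 0.270/2 = 0.1350.
That is 0.1350 = 13.5% of the progeny.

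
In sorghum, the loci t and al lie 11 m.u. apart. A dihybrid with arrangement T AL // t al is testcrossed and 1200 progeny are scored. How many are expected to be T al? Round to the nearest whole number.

A map distance of 11 m.u. corresponds to a recombination frequency of 0.110.
The F1 is T AL / t al, so T al is a recombinant gamete class with expected frequency r/2 = 0.110/2 = 0.0550.
Expected number = 0.0550 × 1200 = 66.00 ≈ 66.

66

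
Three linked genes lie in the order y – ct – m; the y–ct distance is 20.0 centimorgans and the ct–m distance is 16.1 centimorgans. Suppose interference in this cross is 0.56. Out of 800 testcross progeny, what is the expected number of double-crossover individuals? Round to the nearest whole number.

Map distances give recombination frequencies of 0.200 and 0.161 for the two intervals.
With interference 0.56 (so coincidence = 0.44), expected double-crossover frequency = 0.200 × 0.161 × 0.44 = 0.01417.
Expected number = 0.01417 × 800 = 11.33 ≈ 11.

11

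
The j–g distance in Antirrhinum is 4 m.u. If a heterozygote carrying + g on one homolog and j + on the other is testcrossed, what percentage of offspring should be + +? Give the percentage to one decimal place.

2.0%

A map distance of 4 m.u. corresponds to a recombination frequency of 0.040.
The F1 is + g / j +, so + + is a recombinant gamete class with expected frequency r/2 = 0.040/2 = 0.0200.
That is 0.0200 = 2.0% of the progeny.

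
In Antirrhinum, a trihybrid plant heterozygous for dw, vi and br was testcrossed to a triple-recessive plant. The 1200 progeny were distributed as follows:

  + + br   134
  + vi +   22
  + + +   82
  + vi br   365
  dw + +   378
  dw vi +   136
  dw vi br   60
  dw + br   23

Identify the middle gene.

The two most frequent reciprocal classes, dw + + and + vi br, are the parental types, so the F1 was dw + + / + vi br.
The two rarest classes, dw + br and + vi +, are the double crossovers. Comparing them with the parentals, only the br allele has switched, so br is the middle locus and the order is vi – br – dw.

br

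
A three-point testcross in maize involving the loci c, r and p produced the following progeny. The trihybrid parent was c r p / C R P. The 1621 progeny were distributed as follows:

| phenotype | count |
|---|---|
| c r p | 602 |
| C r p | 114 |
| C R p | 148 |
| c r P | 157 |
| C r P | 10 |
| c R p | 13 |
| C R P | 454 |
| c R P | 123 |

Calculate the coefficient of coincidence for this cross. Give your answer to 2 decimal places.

The two rarest classes, c R p and C r P, are the double crossovers. Comparing them with the parentals, only the r allele has switched, so r is the middle locus and the order is c – r – p.
c–r: (237 + 23)/1621 = 0.1604; r–p: (305 + 23)/1621 = 0.2023.
Expected DCO frequency = 0.1604 × 0.2023 ≈ 0.03245; observed = 23/1621 ≈ 0.01419.
Coefficient of coincidence = 0.01419/0.03245 ≈ 0.44.

0.44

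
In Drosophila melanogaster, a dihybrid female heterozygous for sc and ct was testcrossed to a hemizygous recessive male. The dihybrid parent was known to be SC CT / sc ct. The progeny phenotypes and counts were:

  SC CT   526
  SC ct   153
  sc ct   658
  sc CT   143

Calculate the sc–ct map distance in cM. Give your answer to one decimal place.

20.0 cM

The recombinant classes are SC ct and sc CT: 153 + 143 = 296.
Recombination frequency = 296/1480 = 0.2000 ≈ 20.0%, i.e. 20.0 cM.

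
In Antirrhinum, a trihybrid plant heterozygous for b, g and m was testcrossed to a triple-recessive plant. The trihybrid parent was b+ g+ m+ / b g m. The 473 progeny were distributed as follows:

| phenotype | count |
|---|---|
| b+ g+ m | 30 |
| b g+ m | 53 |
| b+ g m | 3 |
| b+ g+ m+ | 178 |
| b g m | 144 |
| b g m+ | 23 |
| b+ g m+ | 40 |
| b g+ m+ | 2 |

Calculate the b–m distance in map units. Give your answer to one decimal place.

The two rarest classes, b g+ m+ and b+ g m, are the double crossovers. Comparing them with the parentals, only the b allele has switched, so b is the middle locus and the order is m – b – g.
Crossovers in the m–b interval produce the single-crossover classes b+ g+ m and b g m+ (30 + 23 = 53) plus the double crossovers (5).
RF(m–b) = (53 + 5) / 473 = 58/473 = 0.1226 → 12.3 map units.

12.3 map units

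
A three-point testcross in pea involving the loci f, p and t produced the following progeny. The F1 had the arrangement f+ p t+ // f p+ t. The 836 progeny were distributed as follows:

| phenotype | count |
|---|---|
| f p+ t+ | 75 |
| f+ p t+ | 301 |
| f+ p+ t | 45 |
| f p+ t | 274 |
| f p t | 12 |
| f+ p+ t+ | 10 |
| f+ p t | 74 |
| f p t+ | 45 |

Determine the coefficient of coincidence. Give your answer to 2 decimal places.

The two rarest classes, f+ p+ t+ and f p t, are the double crossovers. Comparing them with the parentals, only the p allele has switched, so p is the middle locus and the order is f – p – t.
f–p: (90 + 22)/836 = 0.1340; p–t: (149 + 22)/836 = 0.2045.
Expected DCO frequency = 0.1340 × 0.2045 ≈ 0.02740; observed = 22/836 ≈ 0.02632.
Coefficient of coincidence = 0.02632/0.02740 ≈ 0.96.

0.96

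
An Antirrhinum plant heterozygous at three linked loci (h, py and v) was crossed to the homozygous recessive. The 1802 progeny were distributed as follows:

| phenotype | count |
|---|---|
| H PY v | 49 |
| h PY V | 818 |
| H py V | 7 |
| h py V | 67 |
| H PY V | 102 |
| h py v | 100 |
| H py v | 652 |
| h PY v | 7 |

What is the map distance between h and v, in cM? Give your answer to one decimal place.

12.0 cM

The two most frequent reciprocal classes, h PY V and H py v, are the parental types, so the F1 was h PY V / H py v.
The two rarest classes, h PY v and H py V, are the double crossovers. Comparing them with the parentals, only the v allele has switched, so v is the middle locus and the order is h – v – py.
Crossovers in the h–v interval produce the single-crossover classes H PY V and h py v (102 + 100 = 202) plus the double crossovers (14).
RF(h–v) = (202 + 14) / 1802 = 216/1802 = 0.1199 → 12.0 cM.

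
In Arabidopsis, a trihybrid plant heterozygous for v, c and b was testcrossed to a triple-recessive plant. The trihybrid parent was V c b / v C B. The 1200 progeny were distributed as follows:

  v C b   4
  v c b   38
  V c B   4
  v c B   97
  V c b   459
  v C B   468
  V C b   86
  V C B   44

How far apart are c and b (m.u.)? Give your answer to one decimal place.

The two rarest classes, V c B and v C b, are the double crossovers. Comparing them with the parentals, only the b allele has switched, so b is the middle locus and the order is c – b – v.
Crossovers in the c–b interval produce the single-crossover classes V C b and v c B (86 + 97 = 183) plus the double crossovers (8).
RF(c–b) = (183 + 8) / 1200 = 191/1200 = 0.1592 → 15.9 m.u.

15.9 m.u.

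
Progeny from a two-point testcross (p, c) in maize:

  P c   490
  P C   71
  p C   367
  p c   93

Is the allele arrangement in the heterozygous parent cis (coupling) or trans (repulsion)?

The two most frequent classes are P c (490) and p C (367); these are the parental (non-recombinant) types.
So the F1 carried P c on one chromosome and p C on the other — the recessive alleles are on opposite chromosomes (trans / repulsion).

trans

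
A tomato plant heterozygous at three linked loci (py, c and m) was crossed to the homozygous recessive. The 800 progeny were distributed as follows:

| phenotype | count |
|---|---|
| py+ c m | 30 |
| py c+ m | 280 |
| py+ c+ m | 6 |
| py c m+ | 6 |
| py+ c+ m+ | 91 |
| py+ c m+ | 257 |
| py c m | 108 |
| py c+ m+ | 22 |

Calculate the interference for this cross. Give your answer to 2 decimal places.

0.29

The two most frequent reciprocal classes, py c+ m and py+ c m+, are the parental types, so the F1 was py c+ m / py+ c m+.
The two rarest classes, py+ c+ m and py c m+, are the double crossovers. Comparing them with the parentals, only the py allele has switched, so py is the middle locus and the order is c – py – m.
c–py: (199 + 12)/800 = 0.2637; py–m: (52 + 12)/800 = 0.0800.
Expected DCO frequency = 0.2637 × 0.0800 ≈ 0.02110; observed = 12/800 ≈ 0.01500.
Coefficient of coincidence = 0.01500/0.02110 ≈ 0.71; interference = 1 − 0.71 = 0.29.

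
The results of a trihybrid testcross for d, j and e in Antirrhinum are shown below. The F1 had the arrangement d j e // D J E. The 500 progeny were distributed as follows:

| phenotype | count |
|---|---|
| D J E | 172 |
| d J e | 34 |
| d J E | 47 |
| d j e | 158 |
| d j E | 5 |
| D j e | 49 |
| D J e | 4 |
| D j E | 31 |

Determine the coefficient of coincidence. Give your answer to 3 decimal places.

0.579

The two rarest classes, d j E and D J e, are the double crossovers. Comparing them with the parentals, only the e allele has switched, so e is the middle locus and the order is d – e – j.
d–e: (96 + 9)/500 = 0.2100; e–j: (65 + 9)/500 = 0.1480.
Expected DCO frequency = 0.2100 × 0.1480 ≈ 0.03108; observed = 9/500 ≈ 0.01800.
Coefficient of coincidence = 0.01800/0.03108 ≈ 0.579.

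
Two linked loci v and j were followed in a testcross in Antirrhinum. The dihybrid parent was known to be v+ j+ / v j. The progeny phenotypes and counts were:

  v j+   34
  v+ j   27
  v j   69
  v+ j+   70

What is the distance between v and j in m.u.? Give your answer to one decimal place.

The recombinant classes are v+ j and v j+: 27 + 34 = 61.
Recombination frequency = 61/200 = 0.3050 ≈ 30.5%, i.e. 30.5 m.u.

30.5 m.u.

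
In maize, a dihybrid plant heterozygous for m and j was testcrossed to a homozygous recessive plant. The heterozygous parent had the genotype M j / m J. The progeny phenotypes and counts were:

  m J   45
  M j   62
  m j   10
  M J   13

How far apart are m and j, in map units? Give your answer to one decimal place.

The recombinant classes are M J and m j: 13 + 10 = 23.
Recombination frequency = 23/130 = 0.1769 ≈ 17.7%, i.e. 17.7 map units.

17.7 map units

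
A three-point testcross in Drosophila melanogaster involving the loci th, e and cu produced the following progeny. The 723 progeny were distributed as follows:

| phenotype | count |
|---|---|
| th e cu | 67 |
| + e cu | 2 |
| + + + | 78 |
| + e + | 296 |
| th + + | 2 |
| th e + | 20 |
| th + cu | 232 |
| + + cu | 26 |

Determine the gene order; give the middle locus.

The two most frequent reciprocal classes, th + cu and + e +, are the parental types, so the F1 was th + cu / + e +.
The two rarest classes, th + + and + e cu, are the double crossovers. Comparing them with the parentals, only the cu allele has switched, so cu is the middle locus and the order is th – cu – e.

cu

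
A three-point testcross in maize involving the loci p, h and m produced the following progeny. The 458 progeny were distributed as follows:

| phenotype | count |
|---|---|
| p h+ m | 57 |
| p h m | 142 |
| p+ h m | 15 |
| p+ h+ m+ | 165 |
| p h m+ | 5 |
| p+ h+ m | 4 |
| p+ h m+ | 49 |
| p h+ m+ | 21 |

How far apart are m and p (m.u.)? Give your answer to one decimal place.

9.8 m.u.

The two most frequent reciprocal classes, p+ h+ m+ and p h m, are the parental types, so the F1 was p+ h+ m+ / p h m.
The two rarest classes, p+ h+ m and p h m+, are the double crossovers. Comparing them with the parentals, only the m allele has switched, so m is the middle locus and the order is h – m – p.
Crossovers in the m–p interval produce the single-crossover classes p h+ m+ and p+ h m (21 + 15 = 36) plus the double crossovers (9).
RF(m–p) = (36 + 9) / 458 = 45/458 = 0.0983 → 9.8 m.u.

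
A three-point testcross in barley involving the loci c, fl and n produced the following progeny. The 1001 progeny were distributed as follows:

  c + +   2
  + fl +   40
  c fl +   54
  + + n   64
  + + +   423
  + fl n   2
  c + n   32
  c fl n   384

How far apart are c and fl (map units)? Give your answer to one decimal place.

The two most frequent reciprocal classes, c fl n and + + +, are the parental types, so the F1 was c fl n / + + +.
The two rarest classes, + fl n and c + +, are the double crossovers. Comparing them with the parentals, only the c allele has switched, so c is the middle locus and the order is fl – c – n.
Crossovers in the fl–c interval produce the single-crossover classes c + n and + fl + (32 + 40 = 72) plus the double crossovers (4).
RF(fl–c) = (72 + 4) / 1001 = 76/1001 = 0.0759 → 7.6 map units.

7.6 map units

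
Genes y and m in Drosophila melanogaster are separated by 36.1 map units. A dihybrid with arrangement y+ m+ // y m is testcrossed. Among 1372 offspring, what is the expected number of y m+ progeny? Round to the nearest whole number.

A map distance of 36.1 map units corresponds to a recombination frequency of 0.361.
The F1 is y+ m+ / y m, so y m+ is a recombinant gamete class with expected frequency r/2 = 0.361/2 = 0.1805.
Expected number = 0.1805 × 1372 = 247.65 ≈ 248.

248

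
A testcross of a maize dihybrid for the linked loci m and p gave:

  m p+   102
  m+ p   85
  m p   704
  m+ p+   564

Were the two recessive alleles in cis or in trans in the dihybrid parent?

The two most frequent classes are m+ p+ (564) and m p (704); these are the parental (non-recombinant) types.
So the F1 carried m+ p+ on one chromosome and m p on the other — the recessive alleles are on the same chromosome (cis / coupling).

cis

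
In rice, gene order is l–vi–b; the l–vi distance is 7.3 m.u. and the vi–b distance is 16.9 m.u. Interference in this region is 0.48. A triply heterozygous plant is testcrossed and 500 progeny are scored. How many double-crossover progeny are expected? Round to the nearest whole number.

Map distances give recombination frequencies of 0.073 and 0.169 for the two intervals.
With interference 0.48 (so coincidence = 0.52), expected double-crossover frequency = 0.073 × 0.169 × 0.52 = 0.00642.
Expected number = 0.00642 × 500 = 3.21 ≈ 3.

3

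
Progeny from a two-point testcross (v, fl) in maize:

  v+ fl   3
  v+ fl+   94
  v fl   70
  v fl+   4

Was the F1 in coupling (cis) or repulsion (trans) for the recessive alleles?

cis

The two most frequent classes are v+ fl+ (94) and v fl (70); these are the parental (non-recombinant) types.
So the F1 carried v+ fl+ on one chromosome and v fl on the other — the recessive alleles are on the same chromosome (cis / coupling).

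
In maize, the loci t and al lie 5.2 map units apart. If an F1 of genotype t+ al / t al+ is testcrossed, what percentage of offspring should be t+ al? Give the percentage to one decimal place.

47.4%

A map distance of 5.2 map units corresponds to a recombination frequency of 0.052.
The F1 is t+ al / t al+, so t+ al is a parental gamete class with expected frequency (1 − r)/2 = 0.948/2 = 0.4740.
That is 0.4740 = 47.4% of the progeny.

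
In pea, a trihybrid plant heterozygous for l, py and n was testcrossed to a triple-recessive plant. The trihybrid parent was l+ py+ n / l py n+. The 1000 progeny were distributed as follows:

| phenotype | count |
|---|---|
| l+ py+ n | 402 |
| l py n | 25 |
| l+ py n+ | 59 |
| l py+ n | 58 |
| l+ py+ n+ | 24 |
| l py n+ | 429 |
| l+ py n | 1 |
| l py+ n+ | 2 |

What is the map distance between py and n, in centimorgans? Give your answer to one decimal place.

The two rarest classes, l+ py n and l py+ n+, are the double crossovers. Comparing them with the parentals, only the py allele has switched, so py is the middle locus and the order is n – py – l.
Crossovers in the n–py interval produce the single-crossover classes l+ py+ n+ and l py n (24 + 25 = 49) plus the double crossovers (3).
RF(n–py) = (49 + 3) / 1000 = 52/1000 = 0.0520 → 5.2 centimorgans.

5.2 centimorgans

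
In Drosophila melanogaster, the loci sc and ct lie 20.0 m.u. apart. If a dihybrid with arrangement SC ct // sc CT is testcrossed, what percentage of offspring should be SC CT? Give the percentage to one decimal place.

A map distance of 20.0 m.u. corresponds to a recombination frequency of 0.200.
The F1 is SC ct / sc CT, so SC CT is a recombinant gamete class with expected frequency r/2 = 0.200/2 = 0.1000.
That is 0.1000 = 10.0% of the progeny.

10.0%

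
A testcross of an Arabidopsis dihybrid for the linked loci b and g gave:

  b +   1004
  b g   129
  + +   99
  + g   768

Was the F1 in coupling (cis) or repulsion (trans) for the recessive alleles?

trans

The two most frequent classes are + g (768) and b + (1004); these are the parental (non-recombinant) types.
So the F1 carried + g on one chromosome and b + on the other — the recessive alleles are on opposite chromosomes (trans / repulsion).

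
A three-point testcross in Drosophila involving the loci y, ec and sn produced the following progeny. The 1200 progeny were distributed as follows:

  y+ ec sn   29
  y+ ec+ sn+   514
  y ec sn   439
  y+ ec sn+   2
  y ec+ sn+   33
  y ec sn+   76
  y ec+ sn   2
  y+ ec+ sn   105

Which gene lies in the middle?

ec

The two most frequent reciprocal classes, y+ ec+ sn+ and y ec sn, are the parental types, so the F1 was y+ ec+ sn+ / y ec sn.
The two rarest classes, y+ ec sn+ and y ec+ sn, are the double crossovers. Comparing them with the parentals, only the ec allele has switched, so ec is the middle locus and the order is sn – ec – y.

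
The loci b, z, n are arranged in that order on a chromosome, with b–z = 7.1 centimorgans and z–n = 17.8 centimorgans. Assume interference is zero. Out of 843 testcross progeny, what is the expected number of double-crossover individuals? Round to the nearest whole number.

Map distances give recombination frequencies of 0.071 and 0.178 for the two intervals.
With no interference, expected double-crossover frequency = 0.071 × 0.178 = 0.01264.
Expected number = 0.01264 × 843 = 10.65 ≈ 11.

11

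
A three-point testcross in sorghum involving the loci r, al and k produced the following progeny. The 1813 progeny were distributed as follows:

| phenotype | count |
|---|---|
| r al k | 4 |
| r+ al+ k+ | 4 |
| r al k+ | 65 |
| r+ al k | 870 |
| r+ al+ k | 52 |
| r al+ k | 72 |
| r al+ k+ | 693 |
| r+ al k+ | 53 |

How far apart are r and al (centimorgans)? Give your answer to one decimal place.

The two most frequent reciprocal classes, r+ al k and r al+ k+, are the parental types, so the F1 was r+ al k / r al+ k+.
The two rarest classes, r al k and r+ al+ k+, are the double crossovers. Comparing them with the parentals, only the r allele has switched, so r is the middle locus and the order is k – r – al.
Crossovers in the r–al interval produce the single-crossover classes r+ al+ k and r al k+ (52 + 65 = 117) plus the double crossovers (8).
RF(r–al) = (117 + 8) / 1813 = 125/1813 = 0.0689 → 6.9 centimorgans.

6.9 centimorgans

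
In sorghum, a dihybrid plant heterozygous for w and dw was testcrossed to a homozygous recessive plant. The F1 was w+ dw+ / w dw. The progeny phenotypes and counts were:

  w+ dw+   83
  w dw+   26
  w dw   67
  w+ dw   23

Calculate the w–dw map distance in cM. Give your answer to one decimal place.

24.6 cM

The recombinant classes are w+ dw and w dw+: 23 + 26 = 49.
Recombination frequency = 49/199 = 0.2462 ≈ 24.6%, i.e. 24.6 cM.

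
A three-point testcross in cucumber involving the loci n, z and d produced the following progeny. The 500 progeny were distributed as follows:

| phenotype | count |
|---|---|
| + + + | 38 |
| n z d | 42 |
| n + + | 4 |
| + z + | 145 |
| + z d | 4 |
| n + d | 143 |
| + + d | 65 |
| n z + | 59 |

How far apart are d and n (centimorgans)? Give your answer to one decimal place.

The two most frequent reciprocal classes, + z + and n + d, are the parental types, so the F1 was + z + / n + d.
The two rarest classes, + z d and n + +, are the double crossovers. Comparing them with the parentals, only the d allele has switched, so d is the middle locus and the order is n – d – z.
Crossovers in the n–d interval produce the single-crossover classes n z + and + + d (59 + 65 = 124) plus the double crossovers (8).
RF(n–d) = (124 + 8) / 500 = 132/500 = 0.2640 → 26.4 centimorgans.

26.4 centimorgans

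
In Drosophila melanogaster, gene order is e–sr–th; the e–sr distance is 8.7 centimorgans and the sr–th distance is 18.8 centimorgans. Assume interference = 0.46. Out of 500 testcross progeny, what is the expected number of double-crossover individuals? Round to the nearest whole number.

4

Map distances give recombination frequencies of 0.087 and 0.188 for the two intervals.
With interference 0.46 (so coincidence = 0.54), expected double-crossover frequency = 0.087 × 0.188 × 0.54 = 0.00883.
Expected number = 0.00883 × 500 = 4.42 ≈ 4.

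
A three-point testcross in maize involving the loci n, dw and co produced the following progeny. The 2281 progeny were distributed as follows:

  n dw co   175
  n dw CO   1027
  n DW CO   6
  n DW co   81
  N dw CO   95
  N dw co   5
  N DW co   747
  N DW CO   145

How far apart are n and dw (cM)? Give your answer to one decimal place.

The two most frequent reciprocal classes, N DW co and n dw CO, are the parental types, so the F1 was N DW co / n dw CO.
The two rarest classes, N dw co and n DW CO, are the double crossovers. Comparing them with the parentals, only the dw allele has switched, so dw is the middle locus and the order is co – dw – n.
Crossovers in the dw–n interval produce the single-crossover classes n DW co and N dw CO (81 + 95 = 176) plus the double crossovers (11).
RF(dw–n) = (176 + 11) / 2281 = 187/2281 = 0.0820 → 8.2 cM.

8.2 cM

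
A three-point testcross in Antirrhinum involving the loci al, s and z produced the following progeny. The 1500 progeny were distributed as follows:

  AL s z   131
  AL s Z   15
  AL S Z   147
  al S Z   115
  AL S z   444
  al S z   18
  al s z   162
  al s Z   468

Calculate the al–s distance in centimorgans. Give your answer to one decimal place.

18.6 centimorgans

The two most frequent reciprocal classes, al s Z and AL S z, are the parental types, so the F1 was al s Z / AL S z.
The two rarest classes, AL s Z and al S z, are the double crossovers. Comparing them with the parentals, only the al allele has switched, so al is the middle locus and the order is z – al – s.
Crossovers in the al–s interval produce the single-crossover classes al S Z and AL s z (115 + 131 = 246) plus the double crossovers (33).
RF(al–s) = (246 + 33) / 1500 = 279/1500 = 0.1860 → 18.6 centimorgans.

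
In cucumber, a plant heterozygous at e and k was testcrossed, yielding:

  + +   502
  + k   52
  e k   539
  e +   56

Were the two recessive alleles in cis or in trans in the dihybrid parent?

cis

The two most frequent classes are + + (502) and e k (539); these are the parental (non-recombinant) types.
So the F1 carried + + on one chromosome and e k on the other — the recessive alleles are on the same chromosome (cis / coupling).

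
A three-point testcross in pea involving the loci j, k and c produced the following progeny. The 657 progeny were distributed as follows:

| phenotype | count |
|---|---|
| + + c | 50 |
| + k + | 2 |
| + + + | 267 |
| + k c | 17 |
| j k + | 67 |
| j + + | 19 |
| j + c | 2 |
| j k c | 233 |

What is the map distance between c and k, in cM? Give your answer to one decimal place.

18.4 cM

The two most frequent reciprocal classes, + + + and j k c, are the parental types, so the F1 was + + + / j k c.
The two rarest classes, + k + and j + c, are the double crossovers. Comparing them with the parentals, only the k allele has switched, so k is the middle locus and the order is c – k – j.
Crossovers in the c–k interval produce the single-crossover classes + + c and j k + (50 + 67 = 117) plus the double crossovers (4).
RF(c–k) = (117 + 4) / 657 = 121/657 = 0.1842 → 18.4 cM.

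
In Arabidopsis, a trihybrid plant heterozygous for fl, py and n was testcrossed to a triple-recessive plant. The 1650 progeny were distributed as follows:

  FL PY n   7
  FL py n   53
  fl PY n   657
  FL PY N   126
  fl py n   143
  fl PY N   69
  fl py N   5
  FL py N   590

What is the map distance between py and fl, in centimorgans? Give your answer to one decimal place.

The two most frequent reciprocal classes, fl PY n and FL py N, are the parental types, so the F1 was fl PY n / FL py N.
The two rarest classes, FL PY n and fl py N, are the double crossovers. Comparing them with the parentals, only the fl allele has switched, so fl is the middle locus and the order is py – fl – n.
Crossovers in the py–fl interval produce the single-crossover classes fl py n and FL PY N (143 + 126 = 269) plus the double crossovers (12).
RF(py–fl) = (269 + 12) / 1650 = 281/1650 = 0.1703 → 17.0 centimorgans.

17.0 centimorgans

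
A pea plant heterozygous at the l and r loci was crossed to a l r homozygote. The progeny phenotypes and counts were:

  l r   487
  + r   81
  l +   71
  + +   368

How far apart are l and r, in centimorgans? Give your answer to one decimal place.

The two most frequent classes, + + (368) and l r (487), are the parental types, so the F1 was + + / l r.
The recombinant classes are + r and l +: 81 + 71 = 152.
Recombination frequency = 152/1007 = 0.1509 ≈ 15.1%, i.e. 15.1 centimorgans.

15.1 centimorgans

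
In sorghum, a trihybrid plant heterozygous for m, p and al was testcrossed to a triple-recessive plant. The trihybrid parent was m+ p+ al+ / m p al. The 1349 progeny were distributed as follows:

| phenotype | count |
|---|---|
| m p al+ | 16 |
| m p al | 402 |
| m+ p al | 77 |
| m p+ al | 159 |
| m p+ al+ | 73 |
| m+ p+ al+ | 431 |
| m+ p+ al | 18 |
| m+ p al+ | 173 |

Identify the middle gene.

al

The two rarest classes, m+ p+ al and m p al+, are the double crossovers. Comparing them with the parentals, only the al allele has switched, so al is the middle locus and the order is m – al – p.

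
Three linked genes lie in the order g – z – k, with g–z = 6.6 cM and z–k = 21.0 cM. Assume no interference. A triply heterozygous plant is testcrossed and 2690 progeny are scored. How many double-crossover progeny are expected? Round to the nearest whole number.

37

Map distances give recombination frequencies of 0.066 and 0.210 for the two intervals.
With no interference, expected double-crossover frequency = 0.066 × 0.210 = 0.01386.
Expected number = 0.01386 × 2690 = 37.28 ≈ 37.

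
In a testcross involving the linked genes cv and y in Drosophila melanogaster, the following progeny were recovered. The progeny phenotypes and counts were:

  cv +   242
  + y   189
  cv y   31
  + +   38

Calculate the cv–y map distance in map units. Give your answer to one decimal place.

13.8 map units

The two most frequent classes, + y (189) and cv + (242), are the parental types, so the F1 was + y / cv +.
The recombinant classes are + + and cv y: 38 + 31 = 69.
Recombination frequency = 69/500 = 0.1380 ≈ 13.8%, i.e. 13.8 map units.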